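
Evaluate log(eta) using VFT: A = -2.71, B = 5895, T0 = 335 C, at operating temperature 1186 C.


VFT equation: log(eta) = A + B / (T - T0)
  T - T0 = 1186 - 335 = 851
  B / (T - T0) = 5895 / 851 = 6.927
  log(eta) = -2.71 + 6.927 = 4.217

4.217


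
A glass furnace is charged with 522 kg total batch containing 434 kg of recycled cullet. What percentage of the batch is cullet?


Cullet ratio = (cullet mass / total batch mass) * 100
  Ratio = 434 / 522 * 100 = 83.14%

83.14%


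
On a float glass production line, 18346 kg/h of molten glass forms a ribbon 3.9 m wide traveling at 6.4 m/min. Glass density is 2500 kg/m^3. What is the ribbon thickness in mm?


Ribbon cross-section from mass balance:
  Volume rate = throughput / density = 18346 / 2500 = 7.3384 m^3/h
  thickness = volume rate / (speed * 60 * width), i.e.
  thickness = throughput / (60 * speed * width * density) * 1000
  thickness = 18346 / (60 * 6.4 * 3.9 * 2500) * 1000 = 4.9 mm

4.9 mm


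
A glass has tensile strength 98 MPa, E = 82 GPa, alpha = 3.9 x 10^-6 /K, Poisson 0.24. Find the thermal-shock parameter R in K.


Thermal shock resistance: R = sigma * (1 - nu) / (E * alpha)
  Numerator = 98 * (1 - 0.24) = 74.48
  Denominator = 82 * 1000 * (3.9 x 10^-6) = 0.3198
  R = 74.48 / 0.3198 = 232.9 K

232.9 K


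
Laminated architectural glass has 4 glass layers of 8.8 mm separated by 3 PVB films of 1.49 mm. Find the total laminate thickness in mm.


Total thickness = glass contribution + PVB contribution
  Glass: 4 * 8.8 = 35.2 mm
  PVB: 3 * 1.49 = 4.47 mm
  Total = 35.2 + 4.47 = 39.67 mm

39.67 mm


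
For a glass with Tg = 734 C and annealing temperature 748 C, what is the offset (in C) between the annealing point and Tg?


Offset = T_anneal - Tg:
  offset = 748 - 734 = 14 C

14 C


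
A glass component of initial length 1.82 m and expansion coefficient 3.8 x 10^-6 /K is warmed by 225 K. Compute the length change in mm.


Thermal expansion formula: dL = alpha * L0 * dT
  dL = (3.8 x 10^-6) * 1.82 * 225 = 0.0015561 m
Convert to mm: 0.0015561 * 1000 = 1.5561 mm

1.5561 mm


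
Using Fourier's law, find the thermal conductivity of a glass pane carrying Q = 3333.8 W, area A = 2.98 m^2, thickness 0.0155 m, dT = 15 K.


Fourier's law rearranged: k = Q * t / (A * dT)
  Numerator = 3333.8 * 0.0155 = 51.6739
  Denominator = 2.98 * 15 = 44.7
  k = 51.6739 / 44.7 = 1.156 W/mK

1.156 W/mK


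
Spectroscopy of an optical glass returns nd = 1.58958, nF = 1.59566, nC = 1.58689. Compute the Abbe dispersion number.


Abbe number formula: Vd = (nd - 1) / (nF - nC)
  nd - 1 = 1.58958 - 1 = 0.58958
  nF - nC = 1.59566 - 1.58689 = 0.00877
  Vd = 0.58958 / 0.00877 = 67.23

67.23


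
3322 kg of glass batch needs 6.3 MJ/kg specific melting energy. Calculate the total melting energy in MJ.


Total energy = mass * specific energy
  E = 3322 * 6.3 = 20928.6 MJ

20928.6 MJ


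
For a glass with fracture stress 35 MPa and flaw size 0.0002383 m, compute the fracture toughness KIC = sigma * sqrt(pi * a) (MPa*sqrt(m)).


Fracture toughness: KIC = sigma * sqrt(pi * a)
  pi * a = pi * 0.0002383 = 0.000748642
  sqrt(pi * a) = 0.027361
  KIC = 35 * 0.027361 = 0.958 MPa*sqrt(m)

0.958 MPa*sqrt(m)


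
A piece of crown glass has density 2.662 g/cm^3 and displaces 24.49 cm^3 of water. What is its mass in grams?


Rearrange rho = m / V:
  m = rho * V
  m = 2.662 * 24.49 = 65.192 g

65.192 g


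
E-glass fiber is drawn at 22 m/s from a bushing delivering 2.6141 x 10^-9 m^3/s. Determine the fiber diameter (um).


Cross-sectional area from continuity:
  A = Q / v = 2.6141 x 10^-9 / 22 = 1.188227 x 10^-10 m^2
Diameter from circular cross-section:
  d = sqrt(4A / pi) * 10^6 (m -> um)
  d = sqrt(4 * 1.188227 x 10^-10 / pi) * 10^6 = 12.3 um

12.3 um


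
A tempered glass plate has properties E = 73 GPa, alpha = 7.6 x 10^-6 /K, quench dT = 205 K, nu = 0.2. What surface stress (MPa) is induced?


Tempering stress: sigma = E * alpha * dT / (1 - nu)
  E (MPa) = 73 * 1000 = 73000
  Numerator = 73000 * (7.6 x 10^-6) * 205 = 113.734
  Denominator = 1 - 0.2 = 0.8
  sigma = 113.734 / 0.8 = 142.2 MPa

142.2 MPa


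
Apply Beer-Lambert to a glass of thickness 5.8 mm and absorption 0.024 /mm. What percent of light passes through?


Beer-Lambert law: T = exp(-alpha * thickness)
  exponent = -0.024 * 5.8 = -0.1392
  T = exp(-0.1392) = 0.8701
  Percentage = 0.8701 * 100 = 87.01%

87.01%


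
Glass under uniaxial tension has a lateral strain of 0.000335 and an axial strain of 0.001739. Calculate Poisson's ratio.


Poisson's ratio: nu = lateral strain / axial strain
  nu = 0.000335 / 0.001739 = 0.1926

0.1926


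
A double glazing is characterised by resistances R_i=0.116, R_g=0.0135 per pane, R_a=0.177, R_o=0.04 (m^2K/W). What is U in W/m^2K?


Total thermal resistance (series):
  R_total = R_in + R_glass + R_air + R_glass + R_out
  R_total = 0.116 + 0.0135 + 0.177 + 0.0135 + 0.04 = 0.36 m^2K/W
U-value = 1 / R_total = 1 / 0.36 = 2.778 W/m^2K

2.778 W/m^2K


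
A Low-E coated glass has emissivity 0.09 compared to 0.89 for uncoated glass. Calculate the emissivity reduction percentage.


Percentage reduction = (1 - coated/uncoated) * 100
  Ratio = 0.09 / 0.89 = 0.1011
  Reduction = (1 - 0.1011) * 100 = 89.9%

89.9%


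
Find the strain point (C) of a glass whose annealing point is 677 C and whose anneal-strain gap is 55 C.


Strain point = annealing point - difference:
  T_strain = 677 - 55 = 622 C

622 C


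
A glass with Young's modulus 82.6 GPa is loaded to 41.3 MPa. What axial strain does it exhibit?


Rearrange E = sigma / epsilon:
  epsilon = sigma / E
  E (MPa) = 82.6 * 1000 = 82600
  epsilon = 41.3 / 82600 = 0.0005

0.0005


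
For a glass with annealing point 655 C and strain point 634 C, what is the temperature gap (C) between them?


Gap = T_anneal - T_strain:
  gap = 655 - 634 = 21 C

21 C


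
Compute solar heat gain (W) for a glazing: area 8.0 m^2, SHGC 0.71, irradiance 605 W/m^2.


Solar heat gain: Q = Area * SHGC * Irradiance
  Q = 8.0 * 0.71 * 605 = 3436.4 W

3436.4 W


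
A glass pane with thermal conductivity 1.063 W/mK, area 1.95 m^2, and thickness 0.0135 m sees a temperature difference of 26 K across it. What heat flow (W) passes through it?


Fourier's law: Q = k * A * dT / t
  Q = 1.063 * 1.95 * 26 / 0.0135
  Q = 53.8941 / 0.0135 = 3992.2 W

3992.2 W


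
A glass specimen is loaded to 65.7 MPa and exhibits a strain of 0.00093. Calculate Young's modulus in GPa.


Young's modulus: E = stress / strain
  E = 65.7 MPa / 0.00093 = 70645.16 MPa
Convert to GPa: 70645.16 / 1000 = 70.65 GPa

70.65 GPa


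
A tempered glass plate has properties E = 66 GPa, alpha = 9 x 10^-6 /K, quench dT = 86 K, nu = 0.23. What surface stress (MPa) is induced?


Tempering stress: sigma = E * alpha * dT / (1 - nu)
  E (MPa) = 66 * 1000 = 66000
  Numerator = 66000 * (9 x 10^-6) * 86 = 51.084
  Denominator = 1 - 0.23 = 0.77
  sigma = 51.084 / 0.77 = 66.3 MPa

66.3 MPa


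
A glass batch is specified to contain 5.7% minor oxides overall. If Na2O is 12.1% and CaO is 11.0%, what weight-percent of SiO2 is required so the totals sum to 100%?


Known pieces sum to 100%:
  SiO2 = 100 - (others + Na2O + CaO)
  SiO2 = 100 - (5.7 + 12.1 + 11.0) = 71.2%

71.2%


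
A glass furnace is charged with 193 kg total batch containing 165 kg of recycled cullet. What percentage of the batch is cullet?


Cullet ratio = (cullet mass / total batch mass) * 100
  Ratio = 165 / 193 * 100 = 85.49%

85.49%


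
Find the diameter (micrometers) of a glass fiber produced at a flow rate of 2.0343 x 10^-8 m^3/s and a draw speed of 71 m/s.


Cross-sectional area from continuity:
  A = Q / v = 2.0343 x 10^-8 / 71 = 2.865211 x 10^-10 m^2
Diameter from circular cross-section:
  d = sqrt(4A / pi) * 10^6 (m -> um)
  d = sqrt(4 * 2.865211 x 10^-10 / pi) * 10^6 = 19.1 um

19.1 um


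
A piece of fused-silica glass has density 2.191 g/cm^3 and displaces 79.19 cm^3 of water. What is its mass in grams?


Rearrange rho = m / V:
  m = rho * V
  m = 2.191 * 79.19 = 173.505 g

173.505 g


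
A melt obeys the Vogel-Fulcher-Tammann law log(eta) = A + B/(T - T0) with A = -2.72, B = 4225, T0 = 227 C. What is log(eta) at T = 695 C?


VFT equation: log(eta) = A + B / (T - T0)
  T - T0 = 695 - 227 = 468
  B / (T - T0) = 4225 / 468 = 9.028
  log(eta) = -2.72 + 9.028 = 6.308

6.308


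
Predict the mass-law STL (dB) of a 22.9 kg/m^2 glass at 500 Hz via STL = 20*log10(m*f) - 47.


Mass law: STL = 20 * log10(m * f) - 47
  m * f = 22.9 * 500 = 11450
  log10(11450) = 4.05881
  STL = 20 * 4.05881 - 47 = 81.1762 - 47 = 34.2 dB

34.2 dB


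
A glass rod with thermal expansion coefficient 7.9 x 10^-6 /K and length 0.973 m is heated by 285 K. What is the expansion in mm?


Thermal expansion formula: dL = alpha * L0 * dT
  dL = (7.9 x 10^-6) * 0.973 * 285 = 0.00219071 m
Convert to mm: 0.00219071 * 1000 = 2.1907 mm

2.1907 mm


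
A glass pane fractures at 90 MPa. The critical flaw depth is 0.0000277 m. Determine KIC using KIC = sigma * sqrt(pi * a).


Fracture toughness: KIC = sigma * sqrt(pi * a)
  pi * a = pi * 0.0000277 = 0.000087022
  sqrt(pi * a) = 0.009329
  KIC = 90 * 0.009329 = 0.84 MPa*sqrt(m)

0.84 MPa*sqrt(m)


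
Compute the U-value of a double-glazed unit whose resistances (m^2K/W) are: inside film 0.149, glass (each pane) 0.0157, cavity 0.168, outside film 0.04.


Total thermal resistance (series):
  R_total = R_in + R_glass + R_air + R_glass + R_out
  R_total = 0.149 + 0.0157 + 0.168 + 0.0157 + 0.04 = 0.3884 m^2K/W
U-value = 1 / R_total = 1 / 0.3884 = 2.575 W/m^2K

2.575 W/m^2K


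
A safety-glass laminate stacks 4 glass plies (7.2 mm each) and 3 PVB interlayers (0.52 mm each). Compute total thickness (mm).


Total thickness = glass contribution + PVB contribution
  Glass: 4 * 7.2 = 28.8 mm
  PVB: 3 * 0.52 = 1.56 mm
  Total = 28.8 + 1.56 = 30.36 mm

30.36 mm


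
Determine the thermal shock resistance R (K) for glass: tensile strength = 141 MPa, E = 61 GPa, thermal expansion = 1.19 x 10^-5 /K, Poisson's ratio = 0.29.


Thermal shock resistance: R = sigma * (1 - nu) / (E * alpha)
  Numerator = 141 * (1 - 0.29) = 100.11
  Denominator = 61 * 1000 * (1.19 x 10^-5) = 0.7259
  R = 100.11 / 0.7259 = 137.9 K

137.9 K


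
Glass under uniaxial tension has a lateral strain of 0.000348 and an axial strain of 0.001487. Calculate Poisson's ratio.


Poisson's ratio: nu = lateral strain / axial strain
  nu = 0.000348 / 0.001487 = 0.234

0.234


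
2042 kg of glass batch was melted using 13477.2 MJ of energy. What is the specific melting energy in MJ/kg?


Rearrange E = m * s for s:
  s = E / m
  s = 13477.2 / 2042 = 6.6 MJ/kg

6.6 MJ/kg


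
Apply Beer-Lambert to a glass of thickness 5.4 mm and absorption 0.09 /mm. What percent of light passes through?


Beer-Lambert law: T = exp(-alpha * thickness)
  exponent = -0.09 * 5.4 = -0.486
  T = exp(-0.486) = 0.6151
  Percentage = 0.6151 * 100 = 61.51%

61.51%


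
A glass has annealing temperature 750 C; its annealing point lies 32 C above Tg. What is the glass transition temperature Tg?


Rearrange T_anneal = Tg + offset for Tg:
  Tg = T_anneal - offset = 750 - 32 = 718 C

718 C


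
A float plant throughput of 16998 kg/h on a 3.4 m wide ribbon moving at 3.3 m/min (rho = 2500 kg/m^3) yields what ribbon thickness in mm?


Ribbon cross-section from mass balance:
  Volume rate = throughput / density = 16998 / 2500 = 6.7992 m^3/h
  thickness = volume rate / (speed * 60 * width), i.e.
  thickness = throughput / (60 * speed * width * density) * 1000
  thickness = 16998 / (60 * 3.3 * 3.4 * 2500) * 1000 = 10.1 mm

10.1 mm


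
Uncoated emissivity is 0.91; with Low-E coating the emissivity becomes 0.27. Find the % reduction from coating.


Percentage reduction = (1 - coated/uncoated) * 100
  Ratio = 0.27 / 0.91 = 0.2967
  Reduction = (1 - 0.2967) * 100 = 70.3%

70.3%


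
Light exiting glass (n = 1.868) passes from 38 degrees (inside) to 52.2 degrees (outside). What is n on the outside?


Apply Snell's law: n1 * sin(theta1) = n2 * sin(theta2)
  n2 = n1 * sin(theta1) / sin(theta2)
  sin(38) = 0.615661
  sin(52.2) = 0.790155
  n2 = 1.868 * 0.615661 / 0.790155 = 1.4555

1.4555


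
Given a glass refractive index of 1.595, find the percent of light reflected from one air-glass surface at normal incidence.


Fresnel reflectance at normal incidence:
  R = ((n - 1)/(n + 1))^2
  (n - 1)/(n + 1) = (1.595 - 1)/(1.595 + 1) = 0.229287
  R = 0.229287^2 = 0.0525725
  R(%) = 0.0525725 * 100 = 5.257%

5.257%


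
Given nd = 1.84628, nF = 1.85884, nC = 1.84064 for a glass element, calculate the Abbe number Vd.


Abbe number formula: Vd = (nd - 1) / (nF - nC)
  nd - 1 = 1.84628 - 1 = 0.84628
  nF - nC = 1.85884 - 1.84064 = 0.0182
  Vd = 0.84628 / 0.0182 = 46.5

46.5


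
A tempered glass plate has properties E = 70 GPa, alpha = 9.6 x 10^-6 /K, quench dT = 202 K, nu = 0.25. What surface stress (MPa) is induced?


Tempering stress: sigma = E * alpha * dT / (1 - nu)
  E (MPa) = 70 * 1000 = 70000
  Numerator = 70000 * (9.6 x 10^-6) * 202 = 135.744
  Denominator = 1 - 0.25 = 0.75
  sigma = 135.744 / 0.75 = 181.0 MPa

181.0 MPa


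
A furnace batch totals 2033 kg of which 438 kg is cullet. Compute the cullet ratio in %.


Cullet ratio = (cullet mass / total batch mass) * 100
  Ratio = 438 / 2033 * 100 = 21.54%

21.54%


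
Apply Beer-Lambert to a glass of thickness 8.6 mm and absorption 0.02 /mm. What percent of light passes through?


Beer-Lambert law: T = exp(-alpha * thickness)
  exponent = -0.02 * 8.6 = -0.172
  T = exp(-0.172) = 0.842
  Percentage = 0.842 * 100 = 84.2%

84.2%


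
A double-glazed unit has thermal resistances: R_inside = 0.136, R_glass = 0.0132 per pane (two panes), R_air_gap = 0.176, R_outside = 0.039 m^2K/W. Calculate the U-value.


Total thermal resistance (series):
  R_total = R_in + R_glass + R_air + R_glass + R_out
  R_total = 0.136 + 0.0132 + 0.176 + 0.0132 + 0.039 = 0.3774 m^2K/W
U-value = 1 / R_total = 1 / 0.3774 = 2.65 W/m^2K

2.65 W/m^2K


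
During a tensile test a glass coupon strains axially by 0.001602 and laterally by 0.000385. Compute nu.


Poisson's ratio: nu = lateral strain / axial strain
  nu = 0.000385 / 0.001602 = 0.2403

0.2403


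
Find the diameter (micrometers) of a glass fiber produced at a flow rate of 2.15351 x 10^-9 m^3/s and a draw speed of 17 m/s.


Cross-sectional area from continuity:
  A = Q / v = 2.15351 x 10^-9 / 17 = 1.266771 x 10^-10 m^2
Diameter from circular cross-section:
  d = sqrt(4A / pi) * 10^6 (m -> um)
  d = sqrt(4 * 1.266771 x 10^-10 / pi) * 10^6 = 12.7 um

12.7 um


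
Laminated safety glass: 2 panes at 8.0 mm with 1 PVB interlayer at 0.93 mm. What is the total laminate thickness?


Total thickness = glass contribution + PVB contribution
  Glass: 2 * 8.0 = 16.0 mm
  PVB: 1 * 0.93 = 0.93 mm
  Total = 16.0 + 0.93 = 16.93 mm

16.93 mm


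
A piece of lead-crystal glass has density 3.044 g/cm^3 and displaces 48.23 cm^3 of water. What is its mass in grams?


Rearrange rho = m / V:
  m = rho * V
  m = 3.044 * 48.23 = 146.812 g

146.812 g


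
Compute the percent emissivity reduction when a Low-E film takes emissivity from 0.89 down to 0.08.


Percentage reduction = (1 - coated/uncoated) * 100
  Ratio = 0.08 / 0.89 = 0.0899
  Reduction = (1 - 0.0899) * 100 = 91.0%

91.0%


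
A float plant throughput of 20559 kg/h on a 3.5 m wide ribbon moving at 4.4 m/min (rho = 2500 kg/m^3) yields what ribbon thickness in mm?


Ribbon cross-section from mass balance:
  Volume rate = throughput / density = 20559 / 2500 = 8.2236 m^3/h
  thickness = volume rate / (speed * 60 * width), i.e.
  thickness = throughput / (60 * speed * width * density) * 1000
  thickness = 20559 / (60 * 4.4 * 3.5 * 2500) * 1000 = 8.9 mm

8.9 mm


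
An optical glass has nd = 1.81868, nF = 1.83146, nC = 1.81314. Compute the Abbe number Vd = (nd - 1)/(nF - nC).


Abbe number formula: Vd = (nd - 1) / (nF - nC)
  nd - 1 = 1.81868 - 1 = 0.81868
  nF - nC = 1.83146 - 1.81314 = 0.01832
  Vd = 0.81868 / 0.01832 = 44.69

44.69


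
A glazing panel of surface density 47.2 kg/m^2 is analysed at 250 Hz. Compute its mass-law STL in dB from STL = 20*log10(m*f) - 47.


Mass law: STL = 20 * log10(m * f) - 47
  m * f = 47.2 * 250 = 11800
  log10(11800) = 4.07188
  STL = 20 * 4.07188 - 47 = 81.4376 - 47 = 34.4 dB

34.4 dB


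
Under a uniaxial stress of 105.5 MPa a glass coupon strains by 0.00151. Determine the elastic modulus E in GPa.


Young's modulus: E = stress / strain
  E = 105.5 MPa / 0.00151 = 69867.55 MPa
Convert to GPa: 69867.55 / 1000 = 69.87 GPa

69.87 GPa


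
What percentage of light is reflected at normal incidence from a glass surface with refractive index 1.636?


Fresnel reflectance at normal incidence:
  R = ((n - 1)/(n + 1))^2
  (n - 1)/(n + 1) = (1.636 - 1)/(1.636 + 1) = 0.241275
  R = 0.241275^2 = 0.0582136
  R(%) = 0.0582136 * 100 = 5.821%

5.821%


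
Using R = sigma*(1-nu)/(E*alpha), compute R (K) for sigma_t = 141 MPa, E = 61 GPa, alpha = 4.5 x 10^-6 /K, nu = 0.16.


Thermal shock resistance: R = sigma * (1 - nu) / (E * alpha)
  Numerator = 141 * (1 - 0.16) = 118.44
  Denominator = 61 * 1000 * (4.5 x 10^-6) = 0.2745
  R = 118.44 / 0.2745 = 431.5 K

431.5 K


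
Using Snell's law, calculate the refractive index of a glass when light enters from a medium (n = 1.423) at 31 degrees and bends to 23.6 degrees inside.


Apply Snell's law: n1 * sin(theta1) = n2 * sin(theta2)
  n2 = n1 * sin(theta1) / sin(theta2)
  sin(31) = 0.515038
  sin(23.6) = 0.400349
  n2 = 1.423 * 0.515038 / 0.400349 = 1.8307

1.8307


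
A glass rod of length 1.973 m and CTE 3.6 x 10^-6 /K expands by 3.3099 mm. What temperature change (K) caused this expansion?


Rearrange dL = alpha * L0 * dT for dT:
  dT = dL / (alpha * L0)
  dL (m) = 3.3099 / 1000 = 0.0033099
  dT = 0.0033099 / ((3.6 x 10^-6) * 1.973) = 466.0 K

466.0 K


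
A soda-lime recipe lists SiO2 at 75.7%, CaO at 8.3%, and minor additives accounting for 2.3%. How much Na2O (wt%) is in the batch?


Pieces sum to 100%:
  Na2O = 100 - (SiO2 + CaO + others)
  Na2O = 100 - (75.7 + 8.3 + 2.3) = 13.7%

13.7%


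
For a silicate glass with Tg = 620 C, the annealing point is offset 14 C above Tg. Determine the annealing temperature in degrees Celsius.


The annealing temperature is Tg plus the offset:
  T_anneal = 620 + 14 = 634 C

634 C


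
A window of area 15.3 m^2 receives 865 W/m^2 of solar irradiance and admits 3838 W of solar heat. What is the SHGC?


Rearrange Q = Area * SHGC * Irradiance:
  SHGC = Q / (Area * Irradiance)
  SHGC = 3838 / (15.3 * 865) = 0.29

0.29


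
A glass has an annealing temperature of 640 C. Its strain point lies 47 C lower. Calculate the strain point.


Strain point = annealing point - difference:
  T_strain = 640 - 47 = 593 C

593 C


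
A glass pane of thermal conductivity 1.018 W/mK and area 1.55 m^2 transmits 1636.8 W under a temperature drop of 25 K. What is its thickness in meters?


Fourier's law: t = k * A * dT / Q
  t = 1.018 * 1.55 * 25 / 1636.8
  t = 39.4475 / 1636.8 = 0.0241 m

0.0241 m


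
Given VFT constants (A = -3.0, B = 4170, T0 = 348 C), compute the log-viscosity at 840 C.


VFT equation: log(eta) = A + B / (T - T0)
  T - T0 = 840 - 348 = 492
  B / (T - T0) = 4170 / 492 = 8.476
  log(eta) = -3.0 + 8.476 = 5.476

5.476


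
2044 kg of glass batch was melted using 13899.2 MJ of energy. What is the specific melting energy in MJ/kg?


Rearrange E = m * s for s:
  s = E / m
  s = 13899.2 / 2044 = 6.8 MJ/kg

6.8 MJ/kg


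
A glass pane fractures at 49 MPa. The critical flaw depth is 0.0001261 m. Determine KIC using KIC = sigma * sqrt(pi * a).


Fracture toughness: KIC = sigma * sqrt(pi * a)
  pi * a = pi * 0.0001261 = 0.000396155
  sqrt(pi * a) = 0.019904
  KIC = 49 * 0.019904 = 0.975 MPa*sqrt(m)

0.975 MPa*sqrt(m)


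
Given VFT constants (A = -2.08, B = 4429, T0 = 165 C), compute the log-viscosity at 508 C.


VFT equation: log(eta) = A + B / (T - T0)
  T - T0 = 508 - 165 = 343
  B / (T - T0) = 4429 / 343 = 12.913
  log(eta) = -2.08 + 12.913 = 10.833

10.833


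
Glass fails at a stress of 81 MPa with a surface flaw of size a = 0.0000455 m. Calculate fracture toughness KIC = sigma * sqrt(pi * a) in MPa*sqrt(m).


Fracture toughness: KIC = sigma * sqrt(pi * a)
  pi * a = pi * 0.0000455 = 0.000142942
  sqrt(pi * a) = 0.011956
  KIC = 81 * 0.011956 = 0.968 MPa*sqrt(m)

0.968 MPa*sqrt(m)


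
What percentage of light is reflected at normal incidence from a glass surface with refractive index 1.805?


Fresnel reflectance at normal incidence:
  R = ((n - 1)/(n + 1))^2
  (n - 1)/(n + 1) = (1.805 - 1)/(1.805 + 1) = 0.286988
  R = 0.286988^2 = 0.0823621
  R(%) = 0.0823621 * 100 = 8.236%

8.236%


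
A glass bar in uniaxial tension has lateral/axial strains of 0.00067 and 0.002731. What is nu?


Poisson's ratio: nu = lateral strain / axial strain
  nu = 0.00067 / 0.002731 = 0.2453

0.2453


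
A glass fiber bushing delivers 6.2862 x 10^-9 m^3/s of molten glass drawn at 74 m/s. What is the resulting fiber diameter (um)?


Cross-sectional area from continuity:
  A = Q / v = 6.2862 x 10^-9 / 74 = 8.494865 x 10^-11 m^2
Diameter from circular cross-section:
  d = sqrt(4A / pi) * 10^6 (m -> um)
  d = sqrt(4 * 8.494865 x 10^-11 / pi) * 10^6 = 10.4 um

10.4 um


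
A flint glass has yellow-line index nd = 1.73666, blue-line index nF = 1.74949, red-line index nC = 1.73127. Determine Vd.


Abbe number formula: Vd = (nd - 1) / (nF - nC)
  nd - 1 = 1.73666 - 1 = 0.73666
  nF - nC = 1.74949 - 1.73127 = 0.01822
  Vd = 0.73666 / 0.01822 = 40.43

40.43


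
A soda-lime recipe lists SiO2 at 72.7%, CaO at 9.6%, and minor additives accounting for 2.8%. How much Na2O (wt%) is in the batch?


Pieces sum to 100%:
  Na2O = 100 - (SiO2 + CaO + others)
  Na2O = 100 - (72.7 + 9.6 + 2.8) = 14.9%

14.9%


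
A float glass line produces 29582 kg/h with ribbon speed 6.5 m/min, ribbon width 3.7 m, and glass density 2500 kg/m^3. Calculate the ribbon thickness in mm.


Ribbon cross-section from mass balance:
  Volume rate = throughput / density = 29582 / 2500 = 11.8328 m^3/h
  thickness = volume rate / (speed * 60 * width), i.e.
  thickness = throughput / (60 * speed * width * density) * 1000
  thickness = 29582 / (60 * 6.5 * 3.7 * 2500) * 1000 = 8.2 mm

8.2 mm


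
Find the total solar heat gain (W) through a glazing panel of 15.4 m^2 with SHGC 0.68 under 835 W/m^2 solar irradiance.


Solar heat gain: Q = Area * SHGC * Irradiance
  Q = 15.4 * 0.68 * 835 = 8744.1 W

8744.1 W


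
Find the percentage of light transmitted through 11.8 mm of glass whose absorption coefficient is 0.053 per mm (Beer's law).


Beer-Lambert law: T = exp(-alpha * thickness)
  exponent = -0.053 * 11.8 = -0.6254
  T = exp(-0.6254) = 0.535
  Percentage = 0.535 * 100 = 53.5%

53.5%


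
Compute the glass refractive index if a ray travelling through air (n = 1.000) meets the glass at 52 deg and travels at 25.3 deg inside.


Apply Snell's law: n1 * sin(theta1) = n2 * sin(theta2)
  n2 = n1 * sin(theta1) / sin(theta2)
  sin(52) = 0.788011
  sin(25.3) = 0.427358
  n2 = 1.000 * 0.788011 / 0.427358 = 1.8439

1.8439


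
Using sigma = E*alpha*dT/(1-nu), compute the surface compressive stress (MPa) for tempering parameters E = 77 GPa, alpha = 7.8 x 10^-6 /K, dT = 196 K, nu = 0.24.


Tempering stress: sigma = E * alpha * dT / (1 - nu)
  E (MPa) = 77 * 1000 = 77000
  Numerator = 77000 * (7.8 x 10^-6) * 196 = 117.7176
  Denominator = 1 - 0.24 = 0.76
  sigma = 117.7176 / 0.76 = 154.9 MPa

154.9 MPa


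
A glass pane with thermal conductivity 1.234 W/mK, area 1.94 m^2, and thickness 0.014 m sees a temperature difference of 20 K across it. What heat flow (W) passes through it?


Fourier's law: Q = k * A * dT / t
  Q = 1.234 * 1.94 * 20 / 0.014
  Q = 47.8792 / 0.014 = 3419.9 W

3419.9 W


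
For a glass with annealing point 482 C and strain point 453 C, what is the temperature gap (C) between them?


Gap = T_anneal - T_strain:
  gap = 482 - 453 = 29 C

29 C


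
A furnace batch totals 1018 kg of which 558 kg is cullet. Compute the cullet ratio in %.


Cullet ratio = (cullet mass / total batch mass) * 100
  Ratio = 558 / 1018 * 100 = 54.81%

54.81%


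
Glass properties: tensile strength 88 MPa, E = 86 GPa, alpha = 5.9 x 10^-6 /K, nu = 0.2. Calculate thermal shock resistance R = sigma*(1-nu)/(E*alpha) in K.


Thermal shock resistance: R = sigma * (1 - nu) / (E * alpha)
  Numerator = 88 * (1 - 0.2) = 70.4
  Denominator = 86 * 1000 * (5.9 x 10^-6) = 0.5074
  R = 70.4 / 0.5074 = 138.7 K

138.7 K


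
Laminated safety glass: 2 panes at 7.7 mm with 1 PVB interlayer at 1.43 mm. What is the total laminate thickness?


Total thickness = glass contribution + PVB contribution
  Glass: 2 * 7.7 = 15.4 mm
  PVB: 1 * 1.43 = 1.43 mm
  Total = 15.4 + 1.43 = 16.83 mm

16.83 mm


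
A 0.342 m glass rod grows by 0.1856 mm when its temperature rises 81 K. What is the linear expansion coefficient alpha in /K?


Rearrange dL = alpha * L0 * dT for alpha:
  alpha = dL / (L0 * dT)
  alpha = (0.1856 / 1000) / (0.342 * 81) = 0.0000067 /K = 6.7 x 10^-6 /K

6.7 x 10^-6 /K


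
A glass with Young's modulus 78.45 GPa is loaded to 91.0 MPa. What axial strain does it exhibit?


Rearrange E = sigma / epsilon:
  epsilon = sigma / E
  E (MPa) = 78.45 * 1000 = 78450
  epsilon = 91.0 / 78450 = 0.00116

0.00116


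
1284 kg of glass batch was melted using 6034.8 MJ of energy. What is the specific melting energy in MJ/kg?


Rearrange E = m * s for s:
  s = E / m
  s = 6034.8 / 1284 = 4.7 MJ/kg

4.7 MJ/kg


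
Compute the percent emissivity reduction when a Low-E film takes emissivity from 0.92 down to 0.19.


Percentage reduction = (1 - coated/uncoated) * 100
  Ratio = 0.19 / 0.92 = 0.2065
  Reduction = (1 - 0.2065) * 100 = 79.3%

79.3%


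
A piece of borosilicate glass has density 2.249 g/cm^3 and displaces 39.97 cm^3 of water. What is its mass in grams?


Rearrange rho = m / V:
  m = rho * V
  m = 2.249 * 39.97 = 89.893 g

89.893 g


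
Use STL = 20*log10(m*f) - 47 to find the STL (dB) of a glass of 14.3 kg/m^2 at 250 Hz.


Mass law: STL = 20 * log10(m * f) - 47
  m * f = 14.3 * 250 = 3575
  log10(3575) = 3.55328
  STL = 20 * 3.55328 - 47 = 71.0656 - 47 = 24.1 dB

24.1 dB


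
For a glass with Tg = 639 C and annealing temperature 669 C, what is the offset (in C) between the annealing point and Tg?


Offset = T_anneal - Tg:
  offset = 669 - 639 = 30 C

30 C


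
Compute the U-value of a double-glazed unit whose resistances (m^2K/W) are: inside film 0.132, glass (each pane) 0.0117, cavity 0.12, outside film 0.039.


Total thermal resistance (series):
  R_total = R_in + R_glass + R_air + R_glass + R_out
  R_total = 0.132 + 0.0117 + 0.12 + 0.0117 + 0.039 = 0.3144 m^2K/W
U-value = 1 / R_total = 1 / 0.3144 = 3.181 W/m^2K

3.181 W/m^2K


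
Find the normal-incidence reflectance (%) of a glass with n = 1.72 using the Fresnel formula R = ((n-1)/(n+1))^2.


Fresnel reflectance at normal incidence:
  R = ((n - 1)/(n + 1))^2
  (n - 1)/(n + 1) = (1.72 - 1)/(1.72 + 1) = 0.264706
  R = 0.264706^2 = 0.0700693
  R(%) = 0.0700693 * 100 = 7.007%

7.007%


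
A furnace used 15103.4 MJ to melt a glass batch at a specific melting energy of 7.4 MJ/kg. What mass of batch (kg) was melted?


Rearrange E = m * s for m:
  m = E / s
  m = 15103.4 / 7.4 = 2041.0 kg

2041.0 kg


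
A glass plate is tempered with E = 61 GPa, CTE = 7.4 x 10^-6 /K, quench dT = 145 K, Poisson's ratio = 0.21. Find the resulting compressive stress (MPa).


Tempering stress: sigma = E * alpha * dT / (1 - nu)
  E (MPa) = 61 * 1000 = 61000
  Numerator = 61000 * (7.4 x 10^-6) * 145 = 65.453
  Denominator = 1 - 0.21 = 0.79
  sigma = 65.453 / 0.79 = 82.9 MPa

82.9 MPa


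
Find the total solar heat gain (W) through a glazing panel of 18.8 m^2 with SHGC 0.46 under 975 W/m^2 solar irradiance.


Solar heat gain: Q = Area * SHGC * Irradiance
  Q = 18.8 * 0.46 * 975 = 8431.8 W

8431.8 W


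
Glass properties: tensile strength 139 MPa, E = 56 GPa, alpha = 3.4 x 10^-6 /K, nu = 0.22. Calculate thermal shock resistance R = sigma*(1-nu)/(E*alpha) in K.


Thermal shock resistance: R = sigma * (1 - nu) / (E * alpha)
  Numerator = 139 * (1 - 0.22) = 108.42
  Denominator = 56 * 1000 * (3.4 x 10^-6) = 0.1904
  R = 108.42 / 0.1904 = 569.4 K

569.4 K


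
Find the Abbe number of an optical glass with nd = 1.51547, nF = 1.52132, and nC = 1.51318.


Abbe number formula: Vd = (nd - 1) / (nF - nC)
  nd - 1 = 1.51547 - 1 = 0.51547
  nF - nC = 1.52132 - 1.51318 = 0.00814
  Vd = 0.51547 / 0.00814 = 63.33

63.33


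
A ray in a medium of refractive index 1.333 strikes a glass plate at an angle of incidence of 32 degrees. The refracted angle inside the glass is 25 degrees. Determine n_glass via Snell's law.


Apply Snell's law: n1 * sin(theta1) = n2 * sin(theta2)
  n2 = n1 * sin(theta1) / sin(theta2)
  sin(32) = 0.529919
  sin(25) = 0.422618
  n2 = 1.333 * 0.529919 / 0.422618 = 1.6714

1.6714


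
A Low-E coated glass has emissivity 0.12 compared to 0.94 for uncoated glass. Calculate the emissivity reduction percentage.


Percentage reduction = (1 - coated/uncoated) * 100
  Ratio = 0.12 / 0.94 = 0.1277
  Reduction = (1 - 0.1277) * 100 = 87.2%

87.2%


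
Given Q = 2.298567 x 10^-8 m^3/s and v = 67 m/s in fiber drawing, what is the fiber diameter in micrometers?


Cross-sectional area from continuity:
  A = Q / v = 2.298567 x 10^-8 / 67 = 3.430697 x 10^-10 m^2
Diameter from circular cross-section:
  d = sqrt(4A / pi) * 10^6 (m -> um)
  d = sqrt(4 * 3.430697 x 10^-10 / pi) * 10^6 = 20.9 um

20.9 um


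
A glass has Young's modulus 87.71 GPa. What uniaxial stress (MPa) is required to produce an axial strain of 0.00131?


Rearrange E = sigma / epsilon:
  sigma = E * epsilon
  E (MPa) = 87.71 * 1000 = 87710
  sigma = 87710 * 0.00131 = 114.9 MPa

114.9 MPa


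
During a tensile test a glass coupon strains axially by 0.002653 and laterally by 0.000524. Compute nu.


Poisson's ratio: nu = lateral strain / axial strain
  nu = 0.000524 / 0.002653 = 0.1975

0.1975


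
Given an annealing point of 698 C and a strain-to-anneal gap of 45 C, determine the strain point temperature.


Strain point = annealing point - difference:
  T_strain = 698 - 45 = 653 C

653 C


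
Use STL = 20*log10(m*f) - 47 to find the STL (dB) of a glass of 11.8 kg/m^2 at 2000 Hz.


Mass law: STL = 20 * log10(m * f) - 47
  m * f = 11.8 * 2000 = 23600
  log10(23600) = 4.37291
  STL = 20 * 4.37291 - 47 = 87.4582 - 47 = 40.5 dB

40.5 dB


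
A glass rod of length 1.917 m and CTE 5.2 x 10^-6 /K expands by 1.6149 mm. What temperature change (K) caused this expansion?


Rearrange dL = alpha * L0 * dT for dT:
  dT = dL / (alpha * L0)
  dL (m) = 1.6149 / 1000 = 0.0016149
  dT = 0.0016149 / ((5.2 x 10^-6) * 1.917) = 162.0 K

162.0 K


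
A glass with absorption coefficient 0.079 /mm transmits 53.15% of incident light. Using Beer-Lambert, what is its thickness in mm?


Rearrange T = exp(-alpha * thickness):
  thickness = -ln(T) / alpha
  T = 53.15/100 = 0.5315
  ln(T) = -0.63205
  -ln(T) = 0.63205
  thickness = 0.63205 / 0.079 = 8.0 mm

8.0 mm


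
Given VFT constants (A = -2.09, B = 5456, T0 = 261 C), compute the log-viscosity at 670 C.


VFT equation: log(eta) = A + B / (T - T0)
  T - T0 = 670 - 261 = 409
  B / (T - T0) = 5456 / 409 = 13.34
  log(eta) = -2.09 + 13.34 = 11.25

11.25


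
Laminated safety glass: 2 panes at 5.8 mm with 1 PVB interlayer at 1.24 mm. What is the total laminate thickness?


Total thickness = glass contribution + PVB contribution
  Glass: 2 * 5.8 = 11.6 mm
  PVB: 1 * 1.24 = 1.24 mm
  Total = 11.6 + 1.24 = 12.84 mm

12.84 mm


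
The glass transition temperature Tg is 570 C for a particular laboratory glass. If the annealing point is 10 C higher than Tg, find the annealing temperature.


The annealing temperature is Tg plus the offset:
  T_anneal = 570 + 10 = 580 C

580 C


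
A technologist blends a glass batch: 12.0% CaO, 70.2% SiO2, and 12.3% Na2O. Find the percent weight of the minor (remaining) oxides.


Sum the three major oxides:
  SiO2 + Na2O + CaO = 70.2 + 12.3 + 12.0 = 94.5%
Subtract from 100%:
  Others = 100 - 94.5 = 5.5%

5.5%


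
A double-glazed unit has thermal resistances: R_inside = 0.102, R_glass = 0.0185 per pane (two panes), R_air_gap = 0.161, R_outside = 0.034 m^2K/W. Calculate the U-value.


Total thermal resistance (series):
  R_total = R_in + R_glass + R_air + R_glass + R_out
  R_total = 0.102 + 0.0185 + 0.161 + 0.0185 + 0.034 = 0.334 m^2K/W
U-value = 1 / R_total = 1 / 0.334 = 2.994 W/m^2K

2.994 W/m^2K


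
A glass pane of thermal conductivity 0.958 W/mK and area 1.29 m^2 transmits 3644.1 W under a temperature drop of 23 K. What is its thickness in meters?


Fourier's law: t = k * A * dT / Q
  t = 0.958 * 1.29 * 23 / 3644.1
  t = 28.42386 / 3644.1 = 0.0078 m

0.0078 m


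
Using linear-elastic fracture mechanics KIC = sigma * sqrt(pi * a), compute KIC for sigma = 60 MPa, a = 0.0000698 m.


Fracture toughness: KIC = sigma * sqrt(pi * a)
  pi * a = pi * 0.0000698 = 0.000219283
  sqrt(pi * a) = 0.014808
  KIC = 60 * 0.014808 = 0.888 MPa*sqrt(m)

0.888 MPa*sqrt(m)


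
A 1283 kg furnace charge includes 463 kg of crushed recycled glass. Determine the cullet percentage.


Cullet ratio = (cullet mass / total batch mass) * 100
  Ratio = 463 / 1283 * 100 = 36.09%

36.09%


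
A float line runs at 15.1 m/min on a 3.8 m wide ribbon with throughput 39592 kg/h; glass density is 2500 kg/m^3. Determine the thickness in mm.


Ribbon cross-section from mass balance:
  Volume rate = throughput / density = 39592 / 2500 = 15.8368 m^3/h
  thickness = volume rate / (speed * 60 * width), i.e.
  thickness = throughput / (60 * speed * width * density) * 1000
  thickness = 39592 / (60 * 15.1 * 3.8 * 2500) * 1000 = 4.6 mm

4.6 mm


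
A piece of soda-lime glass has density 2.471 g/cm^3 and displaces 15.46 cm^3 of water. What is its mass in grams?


Rearrange rho = m / V:
  m = rho * V
  m = 2.471 * 15.46 = 38.202 g

38.202 g


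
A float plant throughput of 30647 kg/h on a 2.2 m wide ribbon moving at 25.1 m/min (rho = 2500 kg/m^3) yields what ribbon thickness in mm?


Ribbon cross-section from mass balance:
  Volume rate = throughput / density = 30647 / 2500 = 12.2588 m^3/h
  thickness = volume rate / (speed * 60 * width), i.e.
  thickness = throughput / (60 * speed * width * density) * 1000
  thickness = 30647 / (60 * 25.1 * 2.2 * 2500) * 1000 = 3.7 mm

3.7 mm


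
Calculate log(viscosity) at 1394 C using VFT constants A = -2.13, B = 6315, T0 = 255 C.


VFT equation: log(eta) = A + B / (T - T0)
  T - T0 = 1394 - 255 = 1139
  B / (T - T0) = 6315 / 1139 = 5.544
  log(eta) = -2.13 + 5.544 = 3.414

3.414


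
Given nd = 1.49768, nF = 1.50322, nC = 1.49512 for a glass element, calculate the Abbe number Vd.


Abbe number formula: Vd = (nd - 1) / (nF - nC)
  nd - 1 = 1.49768 - 1 = 0.49768
  nF - nC = 1.50322 - 1.49512 = 0.0081
  Vd = 0.49768 / 0.0081 = 61.44

61.44


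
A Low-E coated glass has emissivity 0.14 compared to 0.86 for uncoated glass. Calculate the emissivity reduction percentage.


Percentage reduction = (1 - coated/uncoated) * 100
  Ratio = 0.14 / 0.86 = 0.1628
  Reduction = (1 - 0.1628) * 100 = 83.7%

83.7%


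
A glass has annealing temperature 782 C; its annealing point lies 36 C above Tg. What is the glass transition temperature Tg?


Rearrange T_anneal = Tg + offset for Tg:
  Tg = T_anneal - offset = 782 - 36 = 746 C

746 C


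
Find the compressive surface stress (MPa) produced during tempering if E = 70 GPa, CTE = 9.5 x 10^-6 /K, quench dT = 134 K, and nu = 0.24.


Tempering stress: sigma = E * alpha * dT / (1 - nu)
  E (MPa) = 70 * 1000 = 70000
  Numerator = 70000 * (9.5 x 10^-6) * 134 = 89.11
  Denominator = 1 - 0.24 = 0.76
  sigma = 89.11 / 0.76 = 117.2 MPa

117.2 MPa


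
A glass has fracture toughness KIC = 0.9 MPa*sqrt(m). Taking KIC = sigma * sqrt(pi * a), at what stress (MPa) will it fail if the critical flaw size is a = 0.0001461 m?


Rearrange KIC = sigma * sqrt(pi * a):
  sigma = KIC / sqrt(pi * a)
  sqrt(pi * 0.0001461) = 0.021424
  sigma = 0.9 / 0.021424 = 42.01 MPa

42.01 MPa


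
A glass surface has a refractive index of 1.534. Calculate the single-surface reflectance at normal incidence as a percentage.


Fresnel reflectance at normal incidence:
  R = ((n - 1)/(n + 1))^2
  (n - 1)/(n + 1) = (1.534 - 1)/(1.534 + 1) = 0.210734
  R = 0.210734^2 = 0.0444088
  R(%) = 0.0444088 * 100 = 4.441%

4.441%


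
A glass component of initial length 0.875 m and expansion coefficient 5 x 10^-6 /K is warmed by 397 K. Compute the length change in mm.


Thermal expansion formula: dL = alpha * L0 * dT
  dL = (5 x 10^-6) * 0.875 * 397 = 0.00173688 m
Convert to mm: 0.00173688 * 1000 = 1.7369 mm

1.7369 mm


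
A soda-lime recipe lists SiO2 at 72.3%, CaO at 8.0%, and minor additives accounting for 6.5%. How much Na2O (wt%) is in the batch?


Pieces sum to 100%:
  Na2O = 100 - (SiO2 + CaO + others)
  Na2O = 100 - (72.3 + 8.0 + 6.5) = 13.2%

13.2%


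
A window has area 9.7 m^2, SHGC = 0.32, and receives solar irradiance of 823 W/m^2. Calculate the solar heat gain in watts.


Solar heat gain: Q = Area * SHGC * Irradiance
  Q = 9.7 * 0.32 * 823 = 2554.6 W

2554.6 W


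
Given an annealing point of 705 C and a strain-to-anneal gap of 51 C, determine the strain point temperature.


Strain point = annealing point - difference:
  T_strain = 705 - 51 = 654 C

654 C


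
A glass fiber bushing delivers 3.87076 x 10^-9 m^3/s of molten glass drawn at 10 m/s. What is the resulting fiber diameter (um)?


Cross-sectional area from continuity:
  A = Q / v = 3.87076 x 10^-9 / 10 = 3.87076 x 10^-10 m^2
Diameter from circular cross-section:
  d = sqrt(4A / pi) * 10^6 (m -> um)
  d = sqrt(4 * 3.87076 x 10^-10 / pi) * 10^6 = 22.2 um

22.2 um


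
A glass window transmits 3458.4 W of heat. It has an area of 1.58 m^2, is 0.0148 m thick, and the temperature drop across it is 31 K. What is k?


Fourier's law rearranged: k = Q * t / (A * dT)
  Numerator = 3458.4 * 0.0148 = 51.18432
  Denominator = 1.58 * 31 = 48.98
  k = 51.18432 / 48.98 = 1.045 W/mK

1.045 W/mK


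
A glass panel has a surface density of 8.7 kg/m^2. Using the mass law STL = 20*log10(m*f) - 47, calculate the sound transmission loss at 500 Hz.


Mass law: STL = 20 * log10(m * f) - 47
  m * f = 8.7 * 500 = 4350
  log10(4350) = 3.63849
  STL = 20 * 3.63849 - 47 = 72.7698 - 47 = 25.8 dB

25.8 dB


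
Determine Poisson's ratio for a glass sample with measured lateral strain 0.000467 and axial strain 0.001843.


Poisson's ratio: nu = lateral strain / axial strain
  nu = 0.000467 / 0.001843 = 0.2534

0.2534


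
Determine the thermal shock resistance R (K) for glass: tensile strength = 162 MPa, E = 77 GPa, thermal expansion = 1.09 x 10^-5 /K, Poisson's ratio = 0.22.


Thermal shock resistance: R = sigma * (1 - nu) / (E * alpha)
  Numerator = 162 * (1 - 0.22) = 126.36
  Denominator = 77 * 1000 * (1.09 x 10^-5) = 0.8393
  R = 126.36 / 0.8393 = 150.6 K

150.6 K


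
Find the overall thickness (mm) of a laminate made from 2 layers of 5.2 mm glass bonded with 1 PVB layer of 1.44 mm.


Total thickness = glass contribution + PVB contribution
  Glass: 2 * 5.2 = 10.4 mm
  PVB: 1 * 1.44 = 1.44 mm
  Total = 10.4 + 1.44 = 11.84 mm

11.84 mm


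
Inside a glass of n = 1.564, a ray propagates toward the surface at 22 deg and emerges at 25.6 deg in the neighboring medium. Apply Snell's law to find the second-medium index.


Apply Snell's law: n1 * sin(theta1) = n2 * sin(theta2)
  n2 = n1 * sin(theta1) / sin(theta2)
  sin(22) = 0.374607
  sin(25.6) = 0.432086
  n2 = 1.564 * 0.374607 / 0.432086 = 1.3559

1.3559
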